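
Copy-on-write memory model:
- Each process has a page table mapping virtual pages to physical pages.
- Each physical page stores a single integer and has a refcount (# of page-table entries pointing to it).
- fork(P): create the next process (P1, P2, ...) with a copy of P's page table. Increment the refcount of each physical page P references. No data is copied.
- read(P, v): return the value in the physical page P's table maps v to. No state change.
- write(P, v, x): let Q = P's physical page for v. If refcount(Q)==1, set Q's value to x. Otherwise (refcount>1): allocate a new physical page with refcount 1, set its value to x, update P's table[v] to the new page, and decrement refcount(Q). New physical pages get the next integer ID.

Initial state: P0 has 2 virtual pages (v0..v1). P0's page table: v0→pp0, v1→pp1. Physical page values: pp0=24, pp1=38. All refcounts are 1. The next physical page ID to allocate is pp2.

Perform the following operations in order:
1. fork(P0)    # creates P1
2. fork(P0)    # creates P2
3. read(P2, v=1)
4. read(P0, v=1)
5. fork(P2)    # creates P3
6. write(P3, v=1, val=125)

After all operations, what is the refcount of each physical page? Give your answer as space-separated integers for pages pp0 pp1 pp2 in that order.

Answer: 4 3 1

Derivation:
Op 1: fork(P0) -> P1. 2 ppages; refcounts: pp0:2 pp1:2
Op 2: fork(P0) -> P2. 2 ppages; refcounts: pp0:3 pp1:3
Op 3: read(P2, v1) -> 38. No state change.
Op 4: read(P0, v1) -> 38. No state change.
Op 5: fork(P2) -> P3. 2 ppages; refcounts: pp0:4 pp1:4
Op 6: write(P3, v1, 125). refcount(pp1)=4>1 -> COPY to pp2. 3 ppages; refcounts: pp0:4 pp1:3 pp2:1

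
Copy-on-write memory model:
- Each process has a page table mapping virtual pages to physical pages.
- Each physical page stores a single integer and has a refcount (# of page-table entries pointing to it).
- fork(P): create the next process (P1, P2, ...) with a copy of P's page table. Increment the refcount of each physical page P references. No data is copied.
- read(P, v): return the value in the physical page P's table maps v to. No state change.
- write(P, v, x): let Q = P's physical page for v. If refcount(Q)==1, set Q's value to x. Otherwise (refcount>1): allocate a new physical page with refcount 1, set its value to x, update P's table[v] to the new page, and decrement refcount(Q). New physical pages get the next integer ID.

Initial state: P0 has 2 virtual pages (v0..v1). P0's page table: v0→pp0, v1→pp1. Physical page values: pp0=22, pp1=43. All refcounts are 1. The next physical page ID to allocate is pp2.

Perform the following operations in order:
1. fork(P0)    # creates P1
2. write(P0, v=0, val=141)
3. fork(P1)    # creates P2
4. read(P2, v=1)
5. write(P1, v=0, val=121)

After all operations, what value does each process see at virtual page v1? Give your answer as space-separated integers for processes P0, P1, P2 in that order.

Answer: 43 43 43

Derivation:
Op 1: fork(P0) -> P1. 2 ppages; refcounts: pp0:2 pp1:2
Op 2: write(P0, v0, 141). refcount(pp0)=2>1 -> COPY to pp2. 3 ppages; refcounts: pp0:1 pp1:2 pp2:1
Op 3: fork(P1) -> P2. 3 ppages; refcounts: pp0:2 pp1:3 pp2:1
Op 4: read(P2, v1) -> 43. No state change.
Op 5: write(P1, v0, 121). refcount(pp0)=2>1 -> COPY to pp3. 4 ppages; refcounts: pp0:1 pp1:3 pp2:1 pp3:1
P0: v1 -> pp1 = 43
P1: v1 -> pp1 = 43
P2: v1 -> pp1 = 43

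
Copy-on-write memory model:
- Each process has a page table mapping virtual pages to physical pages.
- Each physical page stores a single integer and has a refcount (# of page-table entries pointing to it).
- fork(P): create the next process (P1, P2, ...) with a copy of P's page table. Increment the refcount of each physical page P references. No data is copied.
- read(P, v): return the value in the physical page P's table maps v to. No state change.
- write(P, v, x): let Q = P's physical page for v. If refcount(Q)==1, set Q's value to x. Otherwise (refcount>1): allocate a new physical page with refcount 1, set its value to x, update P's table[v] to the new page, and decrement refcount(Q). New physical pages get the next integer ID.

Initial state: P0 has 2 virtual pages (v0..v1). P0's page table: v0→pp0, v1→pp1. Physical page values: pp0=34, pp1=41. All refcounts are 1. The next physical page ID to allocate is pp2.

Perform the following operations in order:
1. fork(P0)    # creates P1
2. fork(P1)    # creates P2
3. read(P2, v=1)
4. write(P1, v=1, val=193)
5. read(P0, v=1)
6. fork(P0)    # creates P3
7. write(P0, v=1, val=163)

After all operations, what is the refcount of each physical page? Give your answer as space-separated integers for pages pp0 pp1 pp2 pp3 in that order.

Answer: 4 2 1 1

Derivation:
Op 1: fork(P0) -> P1. 2 ppages; refcounts: pp0:2 pp1:2
Op 2: fork(P1) -> P2. 2 ppages; refcounts: pp0:3 pp1:3
Op 3: read(P2, v1) -> 41. No state change.
Op 4: write(P1, v1, 193). refcount(pp1)=3>1 -> COPY to pp2. 3 ppages; refcounts: pp0:3 pp1:2 pp2:1
Op 5: read(P0, v1) -> 41. No state change.
Op 6: fork(P0) -> P3. 3 ppages; refcounts: pp0:4 pp1:3 pp2:1
Op 7: write(P0, v1, 163). refcount(pp1)=3>1 -> COPY to pp3. 4 ppages; refcounts: pp0:4 pp1:2 pp2:1 pp3:1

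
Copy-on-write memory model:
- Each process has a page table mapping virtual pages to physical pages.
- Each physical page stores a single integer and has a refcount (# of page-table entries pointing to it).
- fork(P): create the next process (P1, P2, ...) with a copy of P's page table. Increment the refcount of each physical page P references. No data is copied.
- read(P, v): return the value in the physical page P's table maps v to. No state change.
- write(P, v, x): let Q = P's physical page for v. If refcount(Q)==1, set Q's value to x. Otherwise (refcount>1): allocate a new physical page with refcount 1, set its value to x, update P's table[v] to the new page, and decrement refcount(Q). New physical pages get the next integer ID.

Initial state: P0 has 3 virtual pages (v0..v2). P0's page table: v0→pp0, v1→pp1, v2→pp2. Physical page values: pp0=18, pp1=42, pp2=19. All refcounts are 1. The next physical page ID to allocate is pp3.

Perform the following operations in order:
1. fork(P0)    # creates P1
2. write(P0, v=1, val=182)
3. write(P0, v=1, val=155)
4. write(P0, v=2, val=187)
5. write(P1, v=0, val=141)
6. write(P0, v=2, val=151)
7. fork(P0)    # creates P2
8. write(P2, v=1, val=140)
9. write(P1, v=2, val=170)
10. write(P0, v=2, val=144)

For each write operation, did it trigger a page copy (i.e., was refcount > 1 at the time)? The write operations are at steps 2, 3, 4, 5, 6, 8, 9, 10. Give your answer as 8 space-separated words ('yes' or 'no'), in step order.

Op 1: fork(P0) -> P1. 3 ppages; refcounts: pp0:2 pp1:2 pp2:2
Op 2: write(P0, v1, 182). refcount(pp1)=2>1 -> COPY to pp3. 4 ppages; refcounts: pp0:2 pp1:1 pp2:2 pp3:1
Op 3: write(P0, v1, 155). refcount(pp3)=1 -> write in place. 4 ppages; refcounts: pp0:2 pp1:1 pp2:2 pp3:1
Op 4: write(P0, v2, 187). refcount(pp2)=2>1 -> COPY to pp4. 5 ppages; refcounts: pp0:2 pp1:1 pp2:1 pp3:1 pp4:1
Op 5: write(P1, v0, 141). refcount(pp0)=2>1 -> COPY to pp5. 6 ppages; refcounts: pp0:1 pp1:1 pp2:1 pp3:1 pp4:1 pp5:1
Op 6: write(P0, v2, 151). refcount(pp4)=1 -> write in place. 6 ppages; refcounts: pp0:1 pp1:1 pp2:1 pp3:1 pp4:1 pp5:1
Op 7: fork(P0) -> P2. 6 ppages; refcounts: pp0:2 pp1:1 pp2:1 pp3:2 pp4:2 pp5:1
Op 8: write(P2, v1, 140). refcount(pp3)=2>1 -> COPY to pp6. 7 ppages; refcounts: pp0:2 pp1:1 pp2:1 pp3:1 pp4:2 pp5:1 pp6:1
Op 9: write(P1, v2, 170). refcount(pp2)=1 -> write in place. 7 ppages; refcounts: pp0:2 pp1:1 pp2:1 pp3:1 pp4:2 pp5:1 pp6:1
Op 10: write(P0, v2, 144). refcount(pp4)=2>1 -> COPY to pp7. 8 ppages; refcounts: pp0:2 pp1:1 pp2:1 pp3:1 pp4:1 pp5:1 pp6:1 pp7:1

yes no yes yes no yes no yes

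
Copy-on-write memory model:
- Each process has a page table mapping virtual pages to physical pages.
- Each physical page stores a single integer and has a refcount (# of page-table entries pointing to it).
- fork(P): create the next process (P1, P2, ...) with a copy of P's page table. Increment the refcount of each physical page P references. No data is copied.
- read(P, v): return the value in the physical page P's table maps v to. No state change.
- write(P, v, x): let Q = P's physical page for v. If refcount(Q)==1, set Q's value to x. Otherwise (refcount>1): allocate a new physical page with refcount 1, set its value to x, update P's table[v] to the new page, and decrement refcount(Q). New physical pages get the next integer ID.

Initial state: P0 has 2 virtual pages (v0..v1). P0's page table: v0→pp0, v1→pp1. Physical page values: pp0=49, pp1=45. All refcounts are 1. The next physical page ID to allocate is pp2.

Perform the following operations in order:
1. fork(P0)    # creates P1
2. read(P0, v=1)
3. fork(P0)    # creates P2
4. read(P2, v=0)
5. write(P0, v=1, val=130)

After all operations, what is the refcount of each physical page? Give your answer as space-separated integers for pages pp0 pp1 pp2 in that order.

Op 1: fork(P0) -> P1. 2 ppages; refcounts: pp0:2 pp1:2
Op 2: read(P0, v1) -> 45. No state change.
Op 3: fork(P0) -> P2. 2 ppages; refcounts: pp0:3 pp1:3
Op 4: read(P2, v0) -> 49. No state change.
Op 5: write(P0, v1, 130). refcount(pp1)=3>1 -> COPY to pp2. 3 ppages; refcounts: pp0:3 pp1:2 pp2:1

Answer: 3 2 1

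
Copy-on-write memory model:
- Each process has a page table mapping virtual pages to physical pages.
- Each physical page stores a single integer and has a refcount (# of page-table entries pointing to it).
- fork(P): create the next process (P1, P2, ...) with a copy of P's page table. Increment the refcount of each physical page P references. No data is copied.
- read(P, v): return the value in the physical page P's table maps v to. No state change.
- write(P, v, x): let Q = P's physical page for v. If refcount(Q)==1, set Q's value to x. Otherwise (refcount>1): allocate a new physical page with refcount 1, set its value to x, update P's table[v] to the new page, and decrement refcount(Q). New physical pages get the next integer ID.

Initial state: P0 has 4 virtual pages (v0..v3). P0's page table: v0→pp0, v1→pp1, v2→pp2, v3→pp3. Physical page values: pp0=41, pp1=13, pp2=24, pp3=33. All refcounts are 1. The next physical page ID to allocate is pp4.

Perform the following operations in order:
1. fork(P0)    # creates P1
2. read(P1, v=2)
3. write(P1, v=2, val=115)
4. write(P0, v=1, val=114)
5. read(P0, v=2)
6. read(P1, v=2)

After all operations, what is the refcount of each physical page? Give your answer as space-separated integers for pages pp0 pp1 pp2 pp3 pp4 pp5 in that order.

Answer: 2 1 1 2 1 1

Derivation:
Op 1: fork(P0) -> P1. 4 ppages; refcounts: pp0:2 pp1:2 pp2:2 pp3:2
Op 2: read(P1, v2) -> 24. No state change.
Op 3: write(P1, v2, 115). refcount(pp2)=2>1 -> COPY to pp4. 5 ppages; refcounts: pp0:2 pp1:2 pp2:1 pp3:2 pp4:1
Op 4: write(P0, v1, 114). refcount(pp1)=2>1 -> COPY to pp5. 6 ppages; refcounts: pp0:2 pp1:1 pp2:1 pp3:2 pp4:1 pp5:1
Op 5: read(P0, v2) -> 24. No state change.
Op 6: read(P1, v2) -> 115. No state change.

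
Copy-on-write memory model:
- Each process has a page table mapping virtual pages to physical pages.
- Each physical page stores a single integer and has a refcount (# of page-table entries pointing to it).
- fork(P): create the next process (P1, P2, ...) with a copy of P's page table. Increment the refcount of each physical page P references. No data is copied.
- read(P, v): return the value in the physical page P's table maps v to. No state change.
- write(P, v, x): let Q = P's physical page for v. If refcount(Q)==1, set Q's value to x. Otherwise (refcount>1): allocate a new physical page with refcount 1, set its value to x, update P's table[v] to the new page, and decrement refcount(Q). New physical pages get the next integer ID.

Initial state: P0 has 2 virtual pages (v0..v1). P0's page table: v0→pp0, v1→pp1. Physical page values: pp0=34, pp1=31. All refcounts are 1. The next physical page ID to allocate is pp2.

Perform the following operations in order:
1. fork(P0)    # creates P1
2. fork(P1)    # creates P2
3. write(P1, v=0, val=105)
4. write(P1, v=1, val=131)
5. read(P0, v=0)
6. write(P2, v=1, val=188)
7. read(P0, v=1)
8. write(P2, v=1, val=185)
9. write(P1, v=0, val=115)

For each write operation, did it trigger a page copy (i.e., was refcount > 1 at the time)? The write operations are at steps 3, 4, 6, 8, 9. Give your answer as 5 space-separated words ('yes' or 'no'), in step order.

Op 1: fork(P0) -> P1. 2 ppages; refcounts: pp0:2 pp1:2
Op 2: fork(P1) -> P2. 2 ppages; refcounts: pp0:3 pp1:3
Op 3: write(P1, v0, 105). refcount(pp0)=3>1 -> COPY to pp2. 3 ppages; refcounts: pp0:2 pp1:3 pp2:1
Op 4: write(P1, v1, 131). refcount(pp1)=3>1 -> COPY to pp3. 4 ppages; refcounts: pp0:2 pp1:2 pp2:1 pp3:1
Op 5: read(P0, v0) -> 34. No state change.
Op 6: write(P2, v1, 188). refcount(pp1)=2>1 -> COPY to pp4. 5 ppages; refcounts: pp0:2 pp1:1 pp2:1 pp3:1 pp4:1
Op 7: read(P0, v1) -> 31. No state change.
Op 8: write(P2, v1, 185). refcount(pp4)=1 -> write in place. 5 ppages; refcounts: pp0:2 pp1:1 pp2:1 pp3:1 pp4:1
Op 9: write(P1, v0, 115). refcount(pp2)=1 -> write in place. 5 ppages; refcounts: pp0:2 pp1:1 pp2:1 pp3:1 pp4:1

yes yes yes no no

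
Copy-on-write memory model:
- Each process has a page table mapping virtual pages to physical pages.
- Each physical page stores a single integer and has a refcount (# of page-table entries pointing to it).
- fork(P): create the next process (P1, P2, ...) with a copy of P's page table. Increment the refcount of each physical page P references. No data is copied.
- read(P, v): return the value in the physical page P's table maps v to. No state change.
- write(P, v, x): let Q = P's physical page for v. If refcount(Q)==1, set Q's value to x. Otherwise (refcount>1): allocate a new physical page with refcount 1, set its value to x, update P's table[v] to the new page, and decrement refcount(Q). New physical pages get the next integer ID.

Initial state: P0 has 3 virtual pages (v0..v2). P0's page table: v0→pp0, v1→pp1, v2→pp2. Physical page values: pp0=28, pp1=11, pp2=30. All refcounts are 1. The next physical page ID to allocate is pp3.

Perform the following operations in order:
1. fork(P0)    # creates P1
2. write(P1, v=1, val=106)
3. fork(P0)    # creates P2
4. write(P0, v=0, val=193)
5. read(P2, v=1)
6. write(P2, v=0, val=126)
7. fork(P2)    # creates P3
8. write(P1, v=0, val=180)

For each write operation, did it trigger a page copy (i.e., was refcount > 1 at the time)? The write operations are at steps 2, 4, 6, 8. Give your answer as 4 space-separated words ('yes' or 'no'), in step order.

Op 1: fork(P0) -> P1. 3 ppages; refcounts: pp0:2 pp1:2 pp2:2
Op 2: write(P1, v1, 106). refcount(pp1)=2>1 -> COPY to pp3. 4 ppages; refcounts: pp0:2 pp1:1 pp2:2 pp3:1
Op 3: fork(P0) -> P2. 4 ppages; refcounts: pp0:3 pp1:2 pp2:3 pp3:1
Op 4: write(P0, v0, 193). refcount(pp0)=3>1 -> COPY to pp4. 5 ppages; refcounts: pp0:2 pp1:2 pp2:3 pp3:1 pp4:1
Op 5: read(P2, v1) -> 11. No state change.
Op 6: write(P2, v0, 126). refcount(pp0)=2>1 -> COPY to pp5. 6 ppages; refcounts: pp0:1 pp1:2 pp2:3 pp3:1 pp4:1 pp5:1
Op 7: fork(P2) -> P3. 6 ppages; refcounts: pp0:1 pp1:3 pp2:4 pp3:1 pp4:1 pp5:2
Op 8: write(P1, v0, 180). refcount(pp0)=1 -> write in place. 6 ppages; refcounts: pp0:1 pp1:3 pp2:4 pp3:1 pp4:1 pp5:2

yes yes yes no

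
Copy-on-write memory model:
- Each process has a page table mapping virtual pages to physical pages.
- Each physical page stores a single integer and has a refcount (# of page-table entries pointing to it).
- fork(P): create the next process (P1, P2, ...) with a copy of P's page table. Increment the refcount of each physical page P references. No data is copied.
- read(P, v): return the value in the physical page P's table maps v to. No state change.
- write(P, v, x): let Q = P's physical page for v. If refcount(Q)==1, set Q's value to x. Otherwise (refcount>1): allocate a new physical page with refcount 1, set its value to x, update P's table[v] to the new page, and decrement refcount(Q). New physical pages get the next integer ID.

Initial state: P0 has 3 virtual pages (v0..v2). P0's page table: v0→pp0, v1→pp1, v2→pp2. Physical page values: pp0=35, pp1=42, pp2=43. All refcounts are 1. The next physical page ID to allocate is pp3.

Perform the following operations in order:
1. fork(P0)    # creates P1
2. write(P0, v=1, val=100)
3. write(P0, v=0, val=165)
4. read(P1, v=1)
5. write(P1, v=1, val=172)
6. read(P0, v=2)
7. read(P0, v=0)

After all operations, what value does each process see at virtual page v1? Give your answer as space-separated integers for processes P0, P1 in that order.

Answer: 100 172

Derivation:
Op 1: fork(P0) -> P1. 3 ppages; refcounts: pp0:2 pp1:2 pp2:2
Op 2: write(P0, v1, 100). refcount(pp1)=2>1 -> COPY to pp3. 4 ppages; refcounts: pp0:2 pp1:1 pp2:2 pp3:1
Op 3: write(P0, v0, 165). refcount(pp0)=2>1 -> COPY to pp4. 5 ppages; refcounts: pp0:1 pp1:1 pp2:2 pp3:1 pp4:1
Op 4: read(P1, v1) -> 42. No state change.
Op 5: write(P1, v1, 172). refcount(pp1)=1 -> write in place. 5 ppages; refcounts: pp0:1 pp1:1 pp2:2 pp3:1 pp4:1
Op 6: read(P0, v2) -> 43. No state change.
Op 7: read(P0, v0) -> 165. No state change.
P0: v1 -> pp3 = 100
P1: v1 -> pp1 = 172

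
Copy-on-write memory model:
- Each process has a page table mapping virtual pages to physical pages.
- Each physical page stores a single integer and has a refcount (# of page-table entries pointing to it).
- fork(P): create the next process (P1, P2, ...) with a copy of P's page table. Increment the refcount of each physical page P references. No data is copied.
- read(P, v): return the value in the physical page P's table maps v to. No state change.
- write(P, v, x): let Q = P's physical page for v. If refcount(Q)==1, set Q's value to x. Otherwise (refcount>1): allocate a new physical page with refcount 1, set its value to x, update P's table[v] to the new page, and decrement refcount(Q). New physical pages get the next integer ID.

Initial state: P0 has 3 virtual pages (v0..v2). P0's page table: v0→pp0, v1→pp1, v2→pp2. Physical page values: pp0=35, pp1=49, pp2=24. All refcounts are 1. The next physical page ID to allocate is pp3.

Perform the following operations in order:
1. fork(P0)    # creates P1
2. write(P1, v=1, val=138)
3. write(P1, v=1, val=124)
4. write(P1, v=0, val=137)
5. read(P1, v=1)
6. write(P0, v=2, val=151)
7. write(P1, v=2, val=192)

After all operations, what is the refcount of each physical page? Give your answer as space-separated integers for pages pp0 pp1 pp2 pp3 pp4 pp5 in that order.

Answer: 1 1 1 1 1 1

Derivation:
Op 1: fork(P0) -> P1. 3 ppages; refcounts: pp0:2 pp1:2 pp2:2
Op 2: write(P1, v1, 138). refcount(pp1)=2>1 -> COPY to pp3. 4 ppages; refcounts: pp0:2 pp1:1 pp2:2 pp3:1
Op 3: write(P1, v1, 124). refcount(pp3)=1 -> write in place. 4 ppages; refcounts: pp0:2 pp1:1 pp2:2 pp3:1
Op 4: write(P1, v0, 137). refcount(pp0)=2>1 -> COPY to pp4. 5 ppages; refcounts: pp0:1 pp1:1 pp2:2 pp3:1 pp4:1
Op 5: read(P1, v1) -> 124. No state change.
Op 6: write(P0, v2, 151). refcount(pp2)=2>1 -> COPY to pp5. 6 ppages; refcounts: pp0:1 pp1:1 pp2:1 pp3:1 pp4:1 pp5:1
Op 7: write(P1, v2, 192). refcount(pp2)=1 -> write in place. 6 ppages; refcounts: pp0:1 pp1:1 pp2:1 pp3:1 pp4:1 pp5:1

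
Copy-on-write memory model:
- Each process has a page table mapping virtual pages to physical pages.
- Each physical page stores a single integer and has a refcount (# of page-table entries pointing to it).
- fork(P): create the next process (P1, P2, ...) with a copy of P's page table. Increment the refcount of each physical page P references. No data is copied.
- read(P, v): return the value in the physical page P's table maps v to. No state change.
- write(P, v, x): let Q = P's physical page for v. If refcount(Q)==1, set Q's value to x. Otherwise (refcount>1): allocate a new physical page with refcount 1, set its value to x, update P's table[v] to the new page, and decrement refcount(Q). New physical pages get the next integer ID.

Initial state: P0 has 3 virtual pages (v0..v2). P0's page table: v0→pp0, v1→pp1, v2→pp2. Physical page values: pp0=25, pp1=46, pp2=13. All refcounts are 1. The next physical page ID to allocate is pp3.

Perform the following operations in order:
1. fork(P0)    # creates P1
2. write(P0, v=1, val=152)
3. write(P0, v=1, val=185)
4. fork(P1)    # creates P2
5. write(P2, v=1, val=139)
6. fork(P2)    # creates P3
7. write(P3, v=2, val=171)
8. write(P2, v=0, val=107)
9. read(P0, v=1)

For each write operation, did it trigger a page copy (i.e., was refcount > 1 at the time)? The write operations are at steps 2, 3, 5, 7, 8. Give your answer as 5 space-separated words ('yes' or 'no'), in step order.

Op 1: fork(P0) -> P1. 3 ppages; refcounts: pp0:2 pp1:2 pp2:2
Op 2: write(P0, v1, 152). refcount(pp1)=2>1 -> COPY to pp3. 4 ppages; refcounts: pp0:2 pp1:1 pp2:2 pp3:1
Op 3: write(P0, v1, 185). refcount(pp3)=1 -> write in place. 4 ppages; refcounts: pp0:2 pp1:1 pp2:2 pp3:1
Op 4: fork(P1) -> P2. 4 ppages; refcounts: pp0:3 pp1:2 pp2:3 pp3:1
Op 5: write(P2, v1, 139). refcount(pp1)=2>1 -> COPY to pp4. 5 ppages; refcounts: pp0:3 pp1:1 pp2:3 pp3:1 pp4:1
Op 6: fork(P2) -> P3. 5 ppages; refcounts: pp0:4 pp1:1 pp2:4 pp3:1 pp4:2
Op 7: write(P3, v2, 171). refcount(pp2)=4>1 -> COPY to pp5. 6 ppages; refcounts: pp0:4 pp1:1 pp2:3 pp3:1 pp4:2 pp5:1
Op 8: write(P2, v0, 107). refcount(pp0)=4>1 -> COPY to pp6. 7 ppages; refcounts: pp0:3 pp1:1 pp2:3 pp3:1 pp4:2 pp5:1 pp6:1
Op 9: read(P0, v1) -> 185. No state change.

yes no yes yes yes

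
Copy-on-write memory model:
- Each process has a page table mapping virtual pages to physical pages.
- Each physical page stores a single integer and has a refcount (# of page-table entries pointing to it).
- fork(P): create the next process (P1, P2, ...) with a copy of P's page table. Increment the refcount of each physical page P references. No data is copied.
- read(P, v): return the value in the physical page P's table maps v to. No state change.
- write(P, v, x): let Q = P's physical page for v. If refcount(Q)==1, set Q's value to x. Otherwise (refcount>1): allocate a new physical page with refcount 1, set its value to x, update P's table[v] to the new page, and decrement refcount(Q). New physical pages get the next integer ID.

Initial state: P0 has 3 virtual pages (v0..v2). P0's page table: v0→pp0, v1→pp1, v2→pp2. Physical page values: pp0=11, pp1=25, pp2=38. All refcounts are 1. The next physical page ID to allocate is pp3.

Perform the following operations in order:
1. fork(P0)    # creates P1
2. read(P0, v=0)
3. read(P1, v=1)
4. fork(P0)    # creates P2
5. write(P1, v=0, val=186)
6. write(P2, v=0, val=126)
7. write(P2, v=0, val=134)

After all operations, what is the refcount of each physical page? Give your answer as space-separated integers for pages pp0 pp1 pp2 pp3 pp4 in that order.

Op 1: fork(P0) -> P1. 3 ppages; refcounts: pp0:2 pp1:2 pp2:2
Op 2: read(P0, v0) -> 11. No state change.
Op 3: read(P1, v1) -> 25. No state change.
Op 4: fork(P0) -> P2. 3 ppages; refcounts: pp0:3 pp1:3 pp2:3
Op 5: write(P1, v0, 186). refcount(pp0)=3>1 -> COPY to pp3. 4 ppages; refcounts: pp0:2 pp1:3 pp2:3 pp3:1
Op 6: write(P2, v0, 126). refcount(pp0)=2>1 -> COPY to pp4. 5 ppages; refcounts: pp0:1 pp1:3 pp2:3 pp3:1 pp4:1
Op 7: write(P2, v0, 134). refcount(pp4)=1 -> write in place. 5 ppages; refcounts: pp0:1 pp1:3 pp2:3 pp3:1 pp4:1

Answer: 1 3 3 1 1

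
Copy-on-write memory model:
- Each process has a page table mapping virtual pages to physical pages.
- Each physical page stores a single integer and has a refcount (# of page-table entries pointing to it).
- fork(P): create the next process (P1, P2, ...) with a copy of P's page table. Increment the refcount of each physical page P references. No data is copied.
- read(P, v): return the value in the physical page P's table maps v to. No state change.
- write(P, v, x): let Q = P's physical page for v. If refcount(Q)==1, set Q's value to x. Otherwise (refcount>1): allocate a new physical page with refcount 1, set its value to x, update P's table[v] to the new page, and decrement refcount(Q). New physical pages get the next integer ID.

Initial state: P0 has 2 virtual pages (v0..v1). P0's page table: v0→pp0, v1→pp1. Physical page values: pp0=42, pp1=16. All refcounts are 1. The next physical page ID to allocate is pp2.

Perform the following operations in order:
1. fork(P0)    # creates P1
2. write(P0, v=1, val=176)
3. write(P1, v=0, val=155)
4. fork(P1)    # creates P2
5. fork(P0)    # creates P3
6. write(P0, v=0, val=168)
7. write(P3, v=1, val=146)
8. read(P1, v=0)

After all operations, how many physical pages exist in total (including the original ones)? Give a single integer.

Answer: 6

Derivation:
Op 1: fork(P0) -> P1. 2 ppages; refcounts: pp0:2 pp1:2
Op 2: write(P0, v1, 176). refcount(pp1)=2>1 -> COPY to pp2. 3 ppages; refcounts: pp0:2 pp1:1 pp2:1
Op 3: write(P1, v0, 155). refcount(pp0)=2>1 -> COPY to pp3. 4 ppages; refcounts: pp0:1 pp1:1 pp2:1 pp3:1
Op 4: fork(P1) -> P2. 4 ppages; refcounts: pp0:1 pp1:2 pp2:1 pp3:2
Op 5: fork(P0) -> P3. 4 ppages; refcounts: pp0:2 pp1:2 pp2:2 pp3:2
Op 6: write(P0, v0, 168). refcount(pp0)=2>1 -> COPY to pp4. 5 ppages; refcounts: pp0:1 pp1:2 pp2:2 pp3:2 pp4:1
Op 7: write(P3, v1, 146). refcount(pp2)=2>1 -> COPY to pp5. 6 ppages; refcounts: pp0:1 pp1:2 pp2:1 pp3:2 pp4:1 pp5:1
Op 8: read(P1, v0) -> 155. No state change.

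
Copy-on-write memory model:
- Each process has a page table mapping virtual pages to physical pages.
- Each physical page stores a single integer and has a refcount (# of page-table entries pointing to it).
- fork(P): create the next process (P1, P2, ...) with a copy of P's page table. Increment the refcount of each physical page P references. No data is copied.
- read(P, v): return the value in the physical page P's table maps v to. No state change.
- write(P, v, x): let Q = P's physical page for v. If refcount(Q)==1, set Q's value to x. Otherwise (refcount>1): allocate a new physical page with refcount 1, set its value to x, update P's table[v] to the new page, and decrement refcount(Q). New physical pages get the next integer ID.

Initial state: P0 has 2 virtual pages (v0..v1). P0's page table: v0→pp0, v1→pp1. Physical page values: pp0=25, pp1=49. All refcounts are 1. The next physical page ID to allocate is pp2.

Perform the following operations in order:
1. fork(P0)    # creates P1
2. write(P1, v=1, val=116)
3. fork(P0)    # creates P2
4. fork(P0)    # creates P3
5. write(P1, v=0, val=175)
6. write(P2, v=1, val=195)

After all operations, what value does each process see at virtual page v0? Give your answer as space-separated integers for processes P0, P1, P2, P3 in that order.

Op 1: fork(P0) -> P1. 2 ppages; refcounts: pp0:2 pp1:2
Op 2: write(P1, v1, 116). refcount(pp1)=2>1 -> COPY to pp2. 3 ppages; refcounts: pp0:2 pp1:1 pp2:1
Op 3: fork(P0) -> P2. 3 ppages; refcounts: pp0:3 pp1:2 pp2:1
Op 4: fork(P0) -> P3. 3 ppages; refcounts: pp0:4 pp1:3 pp2:1
Op 5: write(P1, v0, 175). refcount(pp0)=4>1 -> COPY to pp3. 4 ppages; refcounts: pp0:3 pp1:3 pp2:1 pp3:1
Op 6: write(P2, v1, 195). refcount(pp1)=3>1 -> COPY to pp4. 5 ppages; refcounts: pp0:3 pp1:2 pp2:1 pp3:1 pp4:1
P0: v0 -> pp0 = 25
P1: v0 -> pp3 = 175
P2: v0 -> pp0 = 25
P3: v0 -> pp0 = 25

Answer: 25 175 25 25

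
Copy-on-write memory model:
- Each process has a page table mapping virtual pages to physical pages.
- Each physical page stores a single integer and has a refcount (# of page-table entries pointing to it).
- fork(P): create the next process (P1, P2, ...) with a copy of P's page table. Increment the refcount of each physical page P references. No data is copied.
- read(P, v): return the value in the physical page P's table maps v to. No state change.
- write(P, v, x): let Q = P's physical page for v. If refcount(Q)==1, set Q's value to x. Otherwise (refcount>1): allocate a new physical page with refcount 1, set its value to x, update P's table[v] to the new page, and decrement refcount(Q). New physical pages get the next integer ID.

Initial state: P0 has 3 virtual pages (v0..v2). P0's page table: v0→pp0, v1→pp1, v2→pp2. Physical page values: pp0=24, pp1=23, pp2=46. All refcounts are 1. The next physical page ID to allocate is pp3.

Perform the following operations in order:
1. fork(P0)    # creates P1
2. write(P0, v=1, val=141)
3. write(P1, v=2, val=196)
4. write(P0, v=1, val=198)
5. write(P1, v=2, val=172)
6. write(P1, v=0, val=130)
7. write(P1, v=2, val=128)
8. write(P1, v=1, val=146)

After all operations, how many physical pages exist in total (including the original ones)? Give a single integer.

Op 1: fork(P0) -> P1. 3 ppages; refcounts: pp0:2 pp1:2 pp2:2
Op 2: write(P0, v1, 141). refcount(pp1)=2>1 -> COPY to pp3. 4 ppages; refcounts: pp0:2 pp1:1 pp2:2 pp3:1
Op 3: write(P1, v2, 196). refcount(pp2)=2>1 -> COPY to pp4. 5 ppages; refcounts: pp0:2 pp1:1 pp2:1 pp3:1 pp4:1
Op 4: write(P0, v1, 198). refcount(pp3)=1 -> write in place. 5 ppages; refcounts: pp0:2 pp1:1 pp2:1 pp3:1 pp4:1
Op 5: write(P1, v2, 172). refcount(pp4)=1 -> write in place. 5 ppages; refcounts: pp0:2 pp1:1 pp2:1 pp3:1 pp4:1
Op 6: write(P1, v0, 130). refcount(pp0)=2>1 -> COPY to pp5. 6 ppages; refcounts: pp0:1 pp1:1 pp2:1 pp3:1 pp4:1 pp5:1
Op 7: write(P1, v2, 128). refcount(pp4)=1 -> write in place. 6 ppages; refcounts: pp0:1 pp1:1 pp2:1 pp3:1 pp4:1 pp5:1
Op 8: write(P1, v1, 146). refcount(pp1)=1 -> write in place. 6 ppages; refcounts: pp0:1 pp1:1 pp2:1 pp3:1 pp4:1 pp5:1

Answer: 6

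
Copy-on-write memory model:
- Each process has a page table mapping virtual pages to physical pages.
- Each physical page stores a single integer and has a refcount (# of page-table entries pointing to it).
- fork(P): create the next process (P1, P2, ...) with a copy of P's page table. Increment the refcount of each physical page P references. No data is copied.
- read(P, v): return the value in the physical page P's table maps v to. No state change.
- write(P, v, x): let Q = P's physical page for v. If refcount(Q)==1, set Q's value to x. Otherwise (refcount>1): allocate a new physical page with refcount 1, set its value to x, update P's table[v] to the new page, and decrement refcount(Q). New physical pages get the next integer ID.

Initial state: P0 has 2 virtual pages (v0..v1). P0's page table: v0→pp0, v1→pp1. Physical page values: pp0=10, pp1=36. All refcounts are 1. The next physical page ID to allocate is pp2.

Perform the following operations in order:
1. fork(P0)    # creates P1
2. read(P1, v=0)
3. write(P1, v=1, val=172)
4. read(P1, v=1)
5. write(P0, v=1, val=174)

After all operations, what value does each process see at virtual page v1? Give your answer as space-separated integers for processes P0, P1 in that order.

Answer: 174 172

Derivation:
Op 1: fork(P0) -> P1. 2 ppages; refcounts: pp0:2 pp1:2
Op 2: read(P1, v0) -> 10. No state change.
Op 3: write(P1, v1, 172). refcount(pp1)=2>1 -> COPY to pp2. 3 ppages; refcounts: pp0:2 pp1:1 pp2:1
Op 4: read(P1, v1) -> 172. No state change.
Op 5: write(P0, v1, 174). refcount(pp1)=1 -> write in place. 3 ppages; refcounts: pp0:2 pp1:1 pp2:1
P0: v1 -> pp1 = 174
P1: v1 -> pp2 = 172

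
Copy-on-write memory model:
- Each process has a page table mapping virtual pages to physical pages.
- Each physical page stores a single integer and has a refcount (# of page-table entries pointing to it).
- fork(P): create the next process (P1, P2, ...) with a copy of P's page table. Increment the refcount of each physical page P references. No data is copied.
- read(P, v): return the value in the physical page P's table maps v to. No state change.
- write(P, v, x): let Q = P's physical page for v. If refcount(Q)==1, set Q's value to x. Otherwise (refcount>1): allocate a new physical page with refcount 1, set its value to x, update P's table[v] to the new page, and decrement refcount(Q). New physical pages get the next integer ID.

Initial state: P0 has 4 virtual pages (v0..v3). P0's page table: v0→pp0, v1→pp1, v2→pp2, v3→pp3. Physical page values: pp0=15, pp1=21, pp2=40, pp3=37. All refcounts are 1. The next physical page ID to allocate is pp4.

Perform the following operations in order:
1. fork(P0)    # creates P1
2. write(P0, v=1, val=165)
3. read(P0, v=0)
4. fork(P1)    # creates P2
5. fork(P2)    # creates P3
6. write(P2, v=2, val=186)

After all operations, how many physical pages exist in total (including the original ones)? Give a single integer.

Op 1: fork(P0) -> P1. 4 ppages; refcounts: pp0:2 pp1:2 pp2:2 pp3:2
Op 2: write(P0, v1, 165). refcount(pp1)=2>1 -> COPY to pp4. 5 ppages; refcounts: pp0:2 pp1:1 pp2:2 pp3:2 pp4:1
Op 3: read(P0, v0) -> 15. No state change.
Op 4: fork(P1) -> P2. 5 ppages; refcounts: pp0:3 pp1:2 pp2:3 pp3:3 pp4:1
Op 5: fork(P2) -> P3. 5 ppages; refcounts: pp0:4 pp1:3 pp2:4 pp3:4 pp4:1
Op 6: write(P2, v2, 186). refcount(pp2)=4>1 -> COPY to pp5. 6 ppages; refcounts: pp0:4 pp1:3 pp2:3 pp3:4 pp4:1 pp5:1

Answer: 6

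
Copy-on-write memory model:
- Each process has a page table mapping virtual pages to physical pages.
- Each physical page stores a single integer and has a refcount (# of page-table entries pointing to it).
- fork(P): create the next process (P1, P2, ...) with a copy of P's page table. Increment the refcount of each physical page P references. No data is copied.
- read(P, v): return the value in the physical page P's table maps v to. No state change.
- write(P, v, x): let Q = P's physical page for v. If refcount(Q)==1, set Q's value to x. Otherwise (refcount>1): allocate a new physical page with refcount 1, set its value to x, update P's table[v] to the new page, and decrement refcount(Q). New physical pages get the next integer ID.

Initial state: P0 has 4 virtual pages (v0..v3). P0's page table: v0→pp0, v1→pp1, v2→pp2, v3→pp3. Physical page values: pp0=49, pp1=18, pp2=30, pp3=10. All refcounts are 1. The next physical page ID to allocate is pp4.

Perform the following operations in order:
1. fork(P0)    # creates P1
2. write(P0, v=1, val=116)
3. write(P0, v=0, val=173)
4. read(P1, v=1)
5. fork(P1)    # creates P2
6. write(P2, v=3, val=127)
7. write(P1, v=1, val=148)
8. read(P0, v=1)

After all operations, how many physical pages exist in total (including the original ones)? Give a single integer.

Answer: 8

Derivation:
Op 1: fork(P0) -> P1. 4 ppages; refcounts: pp0:2 pp1:2 pp2:2 pp3:2
Op 2: write(P0, v1, 116). refcount(pp1)=2>1 -> COPY to pp4. 5 ppages; refcounts: pp0:2 pp1:1 pp2:2 pp3:2 pp4:1
Op 3: write(P0, v0, 173). refcount(pp0)=2>1 -> COPY to pp5. 6 ppages; refcounts: pp0:1 pp1:1 pp2:2 pp3:2 pp4:1 pp5:1
Op 4: read(P1, v1) -> 18. No state change.
Op 5: fork(P1) -> P2. 6 ppages; refcounts: pp0:2 pp1:2 pp2:3 pp3:3 pp4:1 pp5:1
Op 6: write(P2, v3, 127). refcount(pp3)=3>1 -> COPY to pp6. 7 ppages; refcounts: pp0:2 pp1:2 pp2:3 pp3:2 pp4:1 pp5:1 pp6:1
Op 7: write(P1, v1, 148). refcount(pp1)=2>1 -> COPY to pp7. 8 ppages; refcounts: pp0:2 pp1:1 pp2:3 pp3:2 pp4:1 pp5:1 pp6:1 pp7:1
Op 8: read(P0, v1) -> 116. No state change.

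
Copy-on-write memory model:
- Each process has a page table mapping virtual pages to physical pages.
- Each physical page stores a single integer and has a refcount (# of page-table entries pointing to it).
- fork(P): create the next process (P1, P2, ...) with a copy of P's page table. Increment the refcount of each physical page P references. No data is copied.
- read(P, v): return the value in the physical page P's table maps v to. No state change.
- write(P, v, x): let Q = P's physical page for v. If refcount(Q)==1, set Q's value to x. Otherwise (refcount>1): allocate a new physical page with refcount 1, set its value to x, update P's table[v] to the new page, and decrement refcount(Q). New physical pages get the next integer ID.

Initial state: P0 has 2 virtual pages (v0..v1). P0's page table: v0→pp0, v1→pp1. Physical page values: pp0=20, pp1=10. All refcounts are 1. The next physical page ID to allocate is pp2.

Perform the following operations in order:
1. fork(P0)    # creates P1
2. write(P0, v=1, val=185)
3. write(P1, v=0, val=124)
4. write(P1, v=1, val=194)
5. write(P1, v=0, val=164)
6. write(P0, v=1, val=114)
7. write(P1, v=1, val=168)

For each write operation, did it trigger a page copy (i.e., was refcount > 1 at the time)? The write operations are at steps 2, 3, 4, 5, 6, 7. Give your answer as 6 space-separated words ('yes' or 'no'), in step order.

Op 1: fork(P0) -> P1. 2 ppages; refcounts: pp0:2 pp1:2
Op 2: write(P0, v1, 185). refcount(pp1)=2>1 -> COPY to pp2. 3 ppages; refcounts: pp0:2 pp1:1 pp2:1
Op 3: write(P1, v0, 124). refcount(pp0)=2>1 -> COPY to pp3. 4 ppages; refcounts: pp0:1 pp1:1 pp2:1 pp3:1
Op 4: write(P1, v1, 194). refcount(pp1)=1 -> write in place. 4 ppages; refcounts: pp0:1 pp1:1 pp2:1 pp3:1
Op 5: write(P1, v0, 164). refcount(pp3)=1 -> write in place. 4 ppages; refcounts: pp0:1 pp1:1 pp2:1 pp3:1
Op 6: write(P0, v1, 114). refcount(pp2)=1 -> write in place. 4 ppages; refcounts: pp0:1 pp1:1 pp2:1 pp3:1
Op 7: write(P1, v1, 168). refcount(pp1)=1 -> write in place. 4 ppages; refcounts: pp0:1 pp1:1 pp2:1 pp3:1

yes yes no no no no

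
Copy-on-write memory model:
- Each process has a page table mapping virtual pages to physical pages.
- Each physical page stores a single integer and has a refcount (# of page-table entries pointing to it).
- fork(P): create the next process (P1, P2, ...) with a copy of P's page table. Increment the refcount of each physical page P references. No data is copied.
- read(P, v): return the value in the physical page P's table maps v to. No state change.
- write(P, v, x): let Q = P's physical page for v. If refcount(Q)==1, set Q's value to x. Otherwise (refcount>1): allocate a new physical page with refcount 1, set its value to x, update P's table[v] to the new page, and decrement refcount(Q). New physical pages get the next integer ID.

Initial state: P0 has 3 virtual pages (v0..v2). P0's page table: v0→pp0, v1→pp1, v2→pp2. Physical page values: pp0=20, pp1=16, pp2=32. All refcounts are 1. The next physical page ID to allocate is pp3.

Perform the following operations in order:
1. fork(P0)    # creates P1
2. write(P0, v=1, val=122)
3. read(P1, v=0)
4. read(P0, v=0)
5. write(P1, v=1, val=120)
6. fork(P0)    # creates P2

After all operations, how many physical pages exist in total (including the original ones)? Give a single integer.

Answer: 4

Derivation:
Op 1: fork(P0) -> P1. 3 ppages; refcounts: pp0:2 pp1:2 pp2:2
Op 2: write(P0, v1, 122). refcount(pp1)=2>1 -> COPY to pp3. 4 ppages; refcounts: pp0:2 pp1:1 pp2:2 pp3:1
Op 3: read(P1, v0) -> 20. No state change.
Op 4: read(P0, v0) -> 20. No state change.
Op 5: write(P1, v1, 120). refcount(pp1)=1 -> write in place. 4 ppages; refcounts: pp0:2 pp1:1 pp2:2 pp3:1
Op 6: fork(P0) -> P2. 4 ppages; refcounts: pp0:3 pp1:1 pp2:3 pp3:2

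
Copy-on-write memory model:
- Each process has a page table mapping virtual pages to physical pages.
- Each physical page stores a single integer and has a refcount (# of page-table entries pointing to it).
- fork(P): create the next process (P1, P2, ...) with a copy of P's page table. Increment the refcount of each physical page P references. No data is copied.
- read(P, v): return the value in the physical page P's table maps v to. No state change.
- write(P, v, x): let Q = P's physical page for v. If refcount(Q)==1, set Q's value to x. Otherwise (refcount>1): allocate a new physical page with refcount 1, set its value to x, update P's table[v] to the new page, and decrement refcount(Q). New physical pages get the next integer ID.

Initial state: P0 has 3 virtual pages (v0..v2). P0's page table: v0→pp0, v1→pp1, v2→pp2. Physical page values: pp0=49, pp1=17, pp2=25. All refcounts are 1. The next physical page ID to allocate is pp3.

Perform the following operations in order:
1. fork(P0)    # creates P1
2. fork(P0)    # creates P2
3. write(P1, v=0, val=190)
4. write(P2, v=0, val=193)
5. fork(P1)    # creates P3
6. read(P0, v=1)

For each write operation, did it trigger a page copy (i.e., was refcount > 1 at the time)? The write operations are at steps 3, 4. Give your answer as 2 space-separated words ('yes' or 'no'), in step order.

Op 1: fork(P0) -> P1. 3 ppages; refcounts: pp0:2 pp1:2 pp2:2
Op 2: fork(P0) -> P2. 3 ppages; refcounts: pp0:3 pp1:3 pp2:3
Op 3: write(P1, v0, 190). refcount(pp0)=3>1 -> COPY to pp3. 4 ppages; refcounts: pp0:2 pp1:3 pp2:3 pp3:1
Op 4: write(P2, v0, 193). refcount(pp0)=2>1 -> COPY to pp4. 5 ppages; refcounts: pp0:1 pp1:3 pp2:3 pp3:1 pp4:1
Op 5: fork(P1) -> P3. 5 ppages; refcounts: pp0:1 pp1:4 pp2:4 pp3:2 pp4:1
Op 6: read(P0, v1) -> 17. No state change.

yes yes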